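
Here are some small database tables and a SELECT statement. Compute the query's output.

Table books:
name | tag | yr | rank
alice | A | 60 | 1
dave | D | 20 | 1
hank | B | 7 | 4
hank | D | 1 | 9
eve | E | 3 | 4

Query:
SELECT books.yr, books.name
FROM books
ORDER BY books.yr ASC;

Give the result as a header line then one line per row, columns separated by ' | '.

After SELECT (5 rows):
books.yr | books.name
60 | alice
20 | dave
7 | hank
1 | hank
3 | eve
After ORDER BY (5 rows):
books.yr | books.name
1 | hank
3 | eve
7 | hank
20 | dave
60 | alice

== RESULT ==
books.yr | books.name
1 | hank
3 | eve
7 | hank
20 | dave
60 | alice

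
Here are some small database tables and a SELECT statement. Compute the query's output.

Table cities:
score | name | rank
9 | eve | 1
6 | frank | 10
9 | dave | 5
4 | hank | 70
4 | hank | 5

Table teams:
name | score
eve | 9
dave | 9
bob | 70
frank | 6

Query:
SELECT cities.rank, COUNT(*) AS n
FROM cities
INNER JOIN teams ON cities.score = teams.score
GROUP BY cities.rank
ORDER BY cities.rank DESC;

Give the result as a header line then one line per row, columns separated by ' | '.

== RESULT ==
cities.rank | n
10 | 1
5 | 2
1 | 2

Derivation:
After JOIN teams (5 rows):
cities.score | cities.name | cities.rank | teams.name | teams.score
9 | eve | 1 | eve | 9
9 | eve | 1 | dave | 9
6 | frank | 10 | frank | 6
9 | dave | 5 | eve | 9
9 | dave | 5 | dave | 9
After GROUP BY (3 rows):
cities.rank | n
1 | 2
10 | 1
5 | 2
After ORDER BY (3 rows):
cities.rank | n
10 | 1
5 | 2
1 | 2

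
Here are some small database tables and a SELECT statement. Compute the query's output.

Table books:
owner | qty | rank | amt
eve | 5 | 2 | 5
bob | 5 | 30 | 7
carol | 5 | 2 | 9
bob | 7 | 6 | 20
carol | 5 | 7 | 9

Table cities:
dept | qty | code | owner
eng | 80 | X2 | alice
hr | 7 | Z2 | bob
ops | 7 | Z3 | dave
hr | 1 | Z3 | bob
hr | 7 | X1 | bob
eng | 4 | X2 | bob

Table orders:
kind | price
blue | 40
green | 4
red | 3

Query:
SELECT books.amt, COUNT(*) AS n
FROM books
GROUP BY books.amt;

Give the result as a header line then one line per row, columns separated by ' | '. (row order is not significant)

== RESULT ==
books.amt | n
5 | 1
7 | 1
9 | 2
20 | 1

Derivation:
After GROUP BY (4 rows):
books.amt | n
5 | 1
7 | 1
9 | 2
20 | 1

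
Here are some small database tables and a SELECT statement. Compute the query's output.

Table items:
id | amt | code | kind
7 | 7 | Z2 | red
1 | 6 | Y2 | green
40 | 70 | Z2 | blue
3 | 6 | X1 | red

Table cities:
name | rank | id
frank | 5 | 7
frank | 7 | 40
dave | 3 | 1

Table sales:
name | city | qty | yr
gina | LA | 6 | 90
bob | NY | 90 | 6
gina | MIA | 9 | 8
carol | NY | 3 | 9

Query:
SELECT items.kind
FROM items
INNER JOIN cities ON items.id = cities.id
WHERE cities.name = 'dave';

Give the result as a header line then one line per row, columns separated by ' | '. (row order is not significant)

== RESULT ==
items.kind
green

Derivation:
After JOIN cities (3 rows):
items.id | items.amt | items.code | items.kind | cities.name | cities.rank | cities.id
7 | 7 | Z2 | red | frank | 5 | 7
1 | 6 | Y2 | green | dave | 3 | 1
40 | 70 | Z2 | blue | frank | 7 | 40
After WHERE (1 rows):
items.id | items.amt | items.code | items.kind | cities.name | cities.rank | cities.id
1 | 6 | Y2 | green | dave | 3 | 1
After SELECT (1 rows):
items.kind
green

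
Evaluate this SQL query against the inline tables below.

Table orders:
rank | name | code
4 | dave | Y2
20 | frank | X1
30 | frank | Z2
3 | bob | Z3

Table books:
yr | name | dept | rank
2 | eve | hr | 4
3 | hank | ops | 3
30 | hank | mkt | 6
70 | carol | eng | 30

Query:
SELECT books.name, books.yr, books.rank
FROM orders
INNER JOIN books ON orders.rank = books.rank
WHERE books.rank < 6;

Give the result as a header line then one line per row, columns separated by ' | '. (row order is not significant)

== RESULT ==
books.name | books.yr | books.rank
eve | 2 | 4
hank | 3 | 3

Derivation:
After JOIN books (3 rows):
orders.rank | orders.name | orders.code | books.yr | books.name | books.dept | books.rank
4 | dave | Y2 | 2 | eve | hr | 4
30 | frank | Z2 | 70 | carol | eng | 30
3 | bob | Z3 | 3 | hank | ops | 3
After WHERE (2 rows):
orders.rank | orders.name | orders.code | books.yr | books.name | books.dept | books.rank
4 | dave | Y2 | 2 | eve | hr | 4
3 | bob | Z3 | 3 | hank | ops | 3
After SELECT (2 rows):
books.name | books.yr | books.rank
eve | 2 | 4
hank | 3 | 3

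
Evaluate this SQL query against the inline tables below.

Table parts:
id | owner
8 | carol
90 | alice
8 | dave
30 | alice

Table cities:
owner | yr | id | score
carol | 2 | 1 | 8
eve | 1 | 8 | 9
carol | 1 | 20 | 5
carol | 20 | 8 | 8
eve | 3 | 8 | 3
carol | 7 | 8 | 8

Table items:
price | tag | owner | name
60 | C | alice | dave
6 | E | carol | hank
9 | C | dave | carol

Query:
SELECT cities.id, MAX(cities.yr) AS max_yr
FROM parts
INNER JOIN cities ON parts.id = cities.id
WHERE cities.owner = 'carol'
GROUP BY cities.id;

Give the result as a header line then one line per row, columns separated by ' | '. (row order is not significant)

After JOIN cities (8 rows):
parts.id | parts.owner | cities.owner | cities.yr | cities.id | cities.score
8 | carol | eve | 1 | 8 | 9
8 | carol | carol | 20 | 8 | 8
8 | carol | eve | 3 | 8 | 3
8 | carol | carol | 7 | 8 | 8
8 | dave | eve | 1 | 8 | 9
8 | dave | carol | 20 | 8 | 8
8 | dave | eve | 3 | 8 | 3
8 | dave | carol | 7 | 8 | 8
After WHERE (4 rows):
parts.id | parts.owner | cities.owner | cities.yr | cities.id | cities.score
8 | carol | carol | 20 | 8 | 8
8 | carol | carol | 7 | 8 | 8
8 | dave | carol | 20 | 8 | 8
8 | dave | carol | 7 | 8 | 8
After GROUP BY (1 rows):
cities.id | max_yr
8 | 20

== RESULT ==
cities.id | max_yr
8 | 20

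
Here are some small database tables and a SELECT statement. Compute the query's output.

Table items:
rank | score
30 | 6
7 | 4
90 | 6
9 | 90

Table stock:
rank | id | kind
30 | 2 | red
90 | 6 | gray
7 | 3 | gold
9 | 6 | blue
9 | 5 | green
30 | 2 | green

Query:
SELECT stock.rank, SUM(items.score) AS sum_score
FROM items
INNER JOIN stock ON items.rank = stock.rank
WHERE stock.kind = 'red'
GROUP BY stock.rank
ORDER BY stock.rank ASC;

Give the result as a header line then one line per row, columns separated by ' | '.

After JOIN stock (6 rows):
items.rank | items.score | stock.rank | stock.id | stock.kind
30 | 6 | 30 | 2 | red
30 | 6 | 30 | 2 | green
7 | 4 | 7 | 3 | gold
90 | 6 | 90 | 6 | gray
9 | 90 | 9 | 6 | blue
9 | 90 | 9 | 5 | green
After WHERE (1 rows):
items.rank | items.score | stock.rank | stock.id | stock.kind
30 | 6 | 30 | 2 | red
After GROUP BY (1 rows):
stock.rank | sum_score
30 | 6
After ORDER BY (1 rows):
stock.rank | sum_score
30 | 6

== RESULT ==
stock.rank | sum_score
30 | 6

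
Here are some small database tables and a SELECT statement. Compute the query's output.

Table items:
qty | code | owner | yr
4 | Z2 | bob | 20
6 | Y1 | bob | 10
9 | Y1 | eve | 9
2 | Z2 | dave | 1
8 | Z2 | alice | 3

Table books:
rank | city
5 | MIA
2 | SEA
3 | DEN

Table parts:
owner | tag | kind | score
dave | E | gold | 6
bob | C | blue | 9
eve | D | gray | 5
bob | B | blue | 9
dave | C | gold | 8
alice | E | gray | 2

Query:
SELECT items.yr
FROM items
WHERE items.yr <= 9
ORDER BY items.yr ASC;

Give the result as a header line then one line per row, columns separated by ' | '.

After WHERE (3 rows):
items.qty | items.code | items.owner | items.yr
9 | Y1 | eve | 9
2 | Z2 | dave | 1
8 | Z2 | alice | 3
After SELECT (3 rows):
items.yr
9
1
3
After ORDER BY (3 rows):
items.yr
1
3
9

== RESULT ==
items.yr
1
3
9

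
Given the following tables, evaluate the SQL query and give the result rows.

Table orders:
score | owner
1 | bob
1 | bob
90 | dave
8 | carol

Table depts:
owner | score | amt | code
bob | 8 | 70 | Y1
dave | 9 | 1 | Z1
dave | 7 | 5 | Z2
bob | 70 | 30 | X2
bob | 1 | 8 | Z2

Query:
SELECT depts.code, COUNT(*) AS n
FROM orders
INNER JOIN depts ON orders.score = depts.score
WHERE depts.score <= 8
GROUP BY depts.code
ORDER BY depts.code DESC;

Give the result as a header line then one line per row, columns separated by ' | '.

== RESULT ==
depts.code | n
Z2 | 2
Y1 | 1

Derivation:
After JOIN depts (3 rows):
orders.score | orders.owner | depts.owner | depts.score | depts.amt | depts.code
1 | bob | bob | 1 | 8 | Z2
1 | bob | bob | 1 | 8 | Z2
8 | carol | bob | 8 | 70 | Y1
After WHERE (3 rows):
orders.score | orders.owner | depts.owner | depts.score | depts.amt | depts.code
1 | bob | bob | 1 | 8 | Z2
1 | bob | bob | 1 | 8 | Z2
8 | carol | bob | 8 | 70 | Y1
After GROUP BY (2 rows):
depts.code | n
Z2 | 2
Y1 | 1
After ORDER BY (2 rows):
depts.code | n
Z2 | 2
Y1 | 1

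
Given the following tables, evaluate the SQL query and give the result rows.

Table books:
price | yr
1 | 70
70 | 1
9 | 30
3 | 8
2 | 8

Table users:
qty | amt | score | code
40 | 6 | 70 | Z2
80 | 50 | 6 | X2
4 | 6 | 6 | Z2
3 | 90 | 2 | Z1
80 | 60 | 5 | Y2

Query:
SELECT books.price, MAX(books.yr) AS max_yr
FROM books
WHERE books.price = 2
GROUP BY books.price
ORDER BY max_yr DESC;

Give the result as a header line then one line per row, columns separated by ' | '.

== RESULT ==
books.price | max_yr
2 | 8

Derivation:
After WHERE (1 rows):
books.price | books.yr
2 | 8
After GROUP BY (1 rows):
books.price | max_yr
2 | 8
After ORDER BY (1 rows):
books.price | max_yr
2 | 8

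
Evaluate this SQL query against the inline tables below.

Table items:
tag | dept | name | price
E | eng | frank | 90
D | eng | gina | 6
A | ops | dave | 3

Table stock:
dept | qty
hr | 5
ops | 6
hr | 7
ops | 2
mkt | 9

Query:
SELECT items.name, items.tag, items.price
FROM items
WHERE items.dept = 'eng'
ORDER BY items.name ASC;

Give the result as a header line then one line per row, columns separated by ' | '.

After WHERE (2 rows):
items.tag | items.dept | items.name | items.price
E | eng | frank | 90
D | eng | gina | 6
After SELECT (2 rows):
items.name | items.tag | items.price
frank | E | 90
gina | D | 6
After ORDER BY (2 rows):
items.name | items.tag | items.price
frank | E | 90
gina | D | 6

== RESULT ==
items.name | items.tag | items.price
frank | E | 90
gina | D | 6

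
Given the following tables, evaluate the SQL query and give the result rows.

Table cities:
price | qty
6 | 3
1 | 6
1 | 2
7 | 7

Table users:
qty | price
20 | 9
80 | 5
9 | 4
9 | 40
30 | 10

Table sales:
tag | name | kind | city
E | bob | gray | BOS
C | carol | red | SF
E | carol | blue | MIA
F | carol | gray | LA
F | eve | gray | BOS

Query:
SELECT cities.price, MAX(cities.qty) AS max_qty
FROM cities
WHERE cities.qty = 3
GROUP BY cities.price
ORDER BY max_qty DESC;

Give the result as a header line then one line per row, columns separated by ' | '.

After WHERE (1 rows):
cities.price | cities.qty
6 | 3
After GROUP BY (1 rows):
cities.price | max_qty
6 | 3
After ORDER BY (1 rows):
cities.price | max_qty
6 | 3

== RESULT ==
cities.price | max_qty
6 | 3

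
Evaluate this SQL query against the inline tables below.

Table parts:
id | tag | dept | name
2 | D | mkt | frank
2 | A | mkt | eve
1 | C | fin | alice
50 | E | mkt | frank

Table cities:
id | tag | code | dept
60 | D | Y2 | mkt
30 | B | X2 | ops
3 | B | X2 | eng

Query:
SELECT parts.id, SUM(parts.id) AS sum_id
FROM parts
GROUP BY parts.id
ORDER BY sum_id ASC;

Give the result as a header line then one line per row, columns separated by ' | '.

After GROUP BY (3 rows):
parts.id | sum_id
2 | 4
1 | 1
50 | 50
After ORDER BY (3 rows):
parts.id | sum_id
1 | 1
2 | 4
50 | 50

== RESULT ==
parts.id | sum_id
1 | 1
2 | 4
50 | 50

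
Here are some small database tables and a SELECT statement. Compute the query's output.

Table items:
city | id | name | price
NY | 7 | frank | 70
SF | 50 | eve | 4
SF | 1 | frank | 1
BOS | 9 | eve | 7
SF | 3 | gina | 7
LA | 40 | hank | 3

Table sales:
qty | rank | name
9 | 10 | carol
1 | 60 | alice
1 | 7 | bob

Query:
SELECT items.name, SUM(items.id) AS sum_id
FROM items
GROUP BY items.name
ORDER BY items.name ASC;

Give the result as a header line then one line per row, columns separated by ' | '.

After GROUP BY (4 rows):
items.name | sum_id
frank | 8
eve | 59
gina | 3
hank | 40
After ORDER BY (4 rows):
items.name | sum_id
eve | 59
frank | 8
gina | 3
hank | 40

== RESULT ==
items.name | sum_id
eve | 59
frank | 8
gina | 3
hank | 40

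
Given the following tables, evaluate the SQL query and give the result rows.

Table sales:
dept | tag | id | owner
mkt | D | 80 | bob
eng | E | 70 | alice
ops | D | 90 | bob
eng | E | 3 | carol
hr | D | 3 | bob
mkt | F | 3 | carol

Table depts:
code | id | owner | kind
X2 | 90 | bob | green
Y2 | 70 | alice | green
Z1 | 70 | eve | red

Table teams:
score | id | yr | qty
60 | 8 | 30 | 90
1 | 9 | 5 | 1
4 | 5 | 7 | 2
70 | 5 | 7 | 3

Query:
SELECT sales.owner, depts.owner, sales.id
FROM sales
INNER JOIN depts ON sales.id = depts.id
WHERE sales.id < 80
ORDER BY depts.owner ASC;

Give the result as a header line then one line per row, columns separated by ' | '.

After JOIN depts (3 rows):
sales.dept | sales.tag | sales.id | sales.owner | depts.code | depts.id | depts.owner | depts.kind
eng | E | 70 | alice | Y2 | 70 | alice | green
eng | E | 70 | alice | Z1 | 70 | eve | red
ops | D | 90 | bob | X2 | 90 | bob | green
After WHERE (2 rows):
sales.dept | sales.tag | sales.id | sales.owner | depts.code | depts.id | depts.owner | depts.kind
eng | E | 70 | alice | Y2 | 70 | alice | green
eng | E | 70 | alice | Z1 | 70 | eve | red
After SELECT (2 rows):
sales.owner | depts.owner | sales.id
alice | alice | 70
alice | eve | 70
After ORDER BY (2 rows):
sales.owner | depts.owner | sales.id
alice | alice | 70
alice | eve | 70

== RESULT ==
sales.owner | depts.owner | sales.id
alice | alice | 70
alice | eve | 70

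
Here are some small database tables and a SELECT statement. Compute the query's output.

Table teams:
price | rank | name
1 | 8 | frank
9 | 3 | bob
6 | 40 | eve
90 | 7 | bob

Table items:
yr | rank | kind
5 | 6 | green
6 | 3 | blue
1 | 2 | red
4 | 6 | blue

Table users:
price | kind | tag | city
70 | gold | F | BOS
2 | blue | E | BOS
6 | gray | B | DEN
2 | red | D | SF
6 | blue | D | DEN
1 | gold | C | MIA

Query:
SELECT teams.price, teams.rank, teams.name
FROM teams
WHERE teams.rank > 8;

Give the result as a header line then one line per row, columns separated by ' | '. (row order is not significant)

After WHERE (1 rows):
teams.price | teams.rank | teams.name
6 | 40 | eve
After SELECT (1 rows):
teams.price | teams.rank | teams.name
6 | 40 | eve

== RESULT ==
teams.price | teams.rank | teams.name
6 | 40 | eve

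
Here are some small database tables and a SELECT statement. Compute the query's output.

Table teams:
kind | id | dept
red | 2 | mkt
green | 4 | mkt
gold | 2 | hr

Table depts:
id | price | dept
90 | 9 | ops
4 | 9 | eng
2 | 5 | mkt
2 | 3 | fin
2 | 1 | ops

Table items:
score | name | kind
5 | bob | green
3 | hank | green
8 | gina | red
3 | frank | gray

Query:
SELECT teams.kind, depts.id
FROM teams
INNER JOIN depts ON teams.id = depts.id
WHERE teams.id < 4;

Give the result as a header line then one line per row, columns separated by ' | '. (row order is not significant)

After JOIN depts (7 rows):
teams.kind | teams.id | teams.dept | depts.id | depts.price | depts.dept
red | 2 | mkt | 2 | 5 | mkt
red | 2 | mkt | 2 | 3 | fin
red | 2 | mkt | 2 | 1 | ops
green | 4 | mkt | 4 | 9 | eng
gold | 2 | hr | 2 | 5 | mkt
gold | 2 | hr | 2 | 3 | fin
gold | 2 | hr | 2 | 1 | ops
After WHERE (6 rows):
teams.kind | teams.id | teams.dept | depts.id | depts.price | depts.dept
red | 2 | mkt | 2 | 5 | mkt
red | 2 | mkt | 2 | 3 | fin
red | 2 | mkt | 2 | 1 | ops
gold | 2 | hr | 2 | 5 | mkt
gold | 2 | hr | 2 | 3 | fin
gold | 2 | hr | 2 | 1 | ops
After SELECT (6 rows):
teams.kind | depts.id
red | 2
red | 2
red | 2
gold | 2
gold | 2
gold | 2

== RESULT ==
teams.kind | depts.id
red | 2
red | 2
red | 2
gold | 2
gold | 2
gold | 2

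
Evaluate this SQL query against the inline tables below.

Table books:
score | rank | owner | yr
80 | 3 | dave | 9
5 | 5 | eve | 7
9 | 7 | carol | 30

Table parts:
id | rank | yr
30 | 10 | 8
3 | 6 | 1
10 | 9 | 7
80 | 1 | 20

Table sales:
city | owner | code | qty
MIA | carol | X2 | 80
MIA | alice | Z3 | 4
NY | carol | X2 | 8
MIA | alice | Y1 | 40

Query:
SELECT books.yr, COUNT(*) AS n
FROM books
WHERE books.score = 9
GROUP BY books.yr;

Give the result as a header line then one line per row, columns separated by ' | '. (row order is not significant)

== RESULT ==
books.yr | n
30 | 1

Derivation:
After WHERE (1 rows):
books.score | books.rank | books.owner | books.yr
9 | 7 | carol | 30
After GROUP BY (1 rows):
books.yr | n
30 | 1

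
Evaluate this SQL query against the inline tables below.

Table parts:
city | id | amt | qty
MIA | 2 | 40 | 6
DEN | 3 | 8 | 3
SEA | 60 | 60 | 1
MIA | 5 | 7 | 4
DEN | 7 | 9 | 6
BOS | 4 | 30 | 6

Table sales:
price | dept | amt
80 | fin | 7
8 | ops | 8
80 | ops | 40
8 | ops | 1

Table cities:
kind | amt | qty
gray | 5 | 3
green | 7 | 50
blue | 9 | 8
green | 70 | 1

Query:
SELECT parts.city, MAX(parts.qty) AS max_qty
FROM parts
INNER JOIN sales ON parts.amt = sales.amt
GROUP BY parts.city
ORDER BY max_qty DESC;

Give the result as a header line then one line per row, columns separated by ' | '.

== RESULT ==
parts.city | max_qty
MIA | 6
DEN | 3

Derivation:
After JOIN sales (3 rows):
parts.city | parts.id | parts.amt | parts.qty | sales.price | sales.dept | sales.amt
MIA | 2 | 40 | 6 | 80 | ops | 40
DEN | 3 | 8 | 3 | 8 | ops | 8
MIA | 5 | 7 | 4 | 80 | fin | 7
After GROUP BY (2 rows):
parts.city | max_qty
MIA | 6
DEN | 3
After ORDER BY (2 rows):
parts.city | max_qty
MIA | 6
DEN | 3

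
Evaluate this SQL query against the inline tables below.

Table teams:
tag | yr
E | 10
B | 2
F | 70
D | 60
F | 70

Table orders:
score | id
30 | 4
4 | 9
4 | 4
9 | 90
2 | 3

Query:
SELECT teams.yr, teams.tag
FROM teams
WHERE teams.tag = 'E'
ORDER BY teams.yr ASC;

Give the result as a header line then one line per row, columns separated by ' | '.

After WHERE (1 rows):
teams.tag | teams.yr
E | 10
After SELECT (1 rows):
teams.yr | teams.tag
10 | E
After ORDER BY (1 rows):
teams.yr | teams.tag
10 | E

== RESULT ==
teams.yr | teams.tag
10 | E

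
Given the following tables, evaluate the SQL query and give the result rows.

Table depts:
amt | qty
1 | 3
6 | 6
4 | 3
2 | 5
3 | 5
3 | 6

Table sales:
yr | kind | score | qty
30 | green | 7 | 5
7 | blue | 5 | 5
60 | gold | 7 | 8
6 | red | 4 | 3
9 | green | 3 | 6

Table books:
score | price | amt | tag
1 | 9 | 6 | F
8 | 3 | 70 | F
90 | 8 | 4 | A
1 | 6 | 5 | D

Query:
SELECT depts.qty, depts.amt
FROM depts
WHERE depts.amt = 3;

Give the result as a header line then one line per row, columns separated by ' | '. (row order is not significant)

After WHERE (2 rows):
depts.amt | depts.qty
3 | 5
3 | 6
After SELECT (2 rows):
depts.qty | depts.amt
5 | 3
6 | 3

== RESULT ==
depts.qty | depts.amt
5 | 3
6 | 3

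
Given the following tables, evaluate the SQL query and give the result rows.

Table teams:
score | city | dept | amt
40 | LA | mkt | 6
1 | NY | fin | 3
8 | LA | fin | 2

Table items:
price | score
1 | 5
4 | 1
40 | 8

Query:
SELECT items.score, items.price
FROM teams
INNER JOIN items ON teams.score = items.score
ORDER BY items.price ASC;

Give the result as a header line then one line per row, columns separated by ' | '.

After JOIN items (2 rows):
teams.score | teams.city | teams.dept | teams.amt | items.price | items.score
1 | NY | fin | 3 | 4 | 1
8 | LA | fin | 2 | 40 | 8
After SELECT (2 rows):
items.score | items.price
1 | 4
8 | 40
After ORDER BY (2 rows):
items.score | items.price
1 | 4
8 | 40

== RESULT ==
items.score | items.price
1 | 4
8 | 40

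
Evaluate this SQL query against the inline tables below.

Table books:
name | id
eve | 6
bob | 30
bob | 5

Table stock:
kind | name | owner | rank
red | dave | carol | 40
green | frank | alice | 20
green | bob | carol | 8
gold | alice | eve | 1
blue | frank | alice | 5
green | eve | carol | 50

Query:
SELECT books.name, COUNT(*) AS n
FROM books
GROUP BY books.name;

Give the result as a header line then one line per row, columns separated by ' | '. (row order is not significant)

After GROUP BY (2 rows):
books.name | n
eve | 1
bob | 2

== RESULT ==
books.name | n
eve | 1
bob | 2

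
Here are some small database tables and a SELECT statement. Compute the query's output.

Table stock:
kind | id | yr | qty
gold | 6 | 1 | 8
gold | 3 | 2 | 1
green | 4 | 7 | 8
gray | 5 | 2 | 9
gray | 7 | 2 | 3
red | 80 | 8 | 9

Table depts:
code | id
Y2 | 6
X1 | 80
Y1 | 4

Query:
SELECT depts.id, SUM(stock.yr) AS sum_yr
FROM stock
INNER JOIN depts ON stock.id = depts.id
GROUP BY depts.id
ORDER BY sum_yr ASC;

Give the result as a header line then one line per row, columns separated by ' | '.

== RESULT ==
depts.id | sum_yr
6 | 1
4 | 7
80 | 8

Derivation:
After JOIN depts (3 rows):
stock.kind | stock.id | stock.yr | stock.qty | depts.code | depts.id
gold | 6 | 1 | 8 | Y2 | 6
green | 4 | 7 | 8 | Y1 | 4
red | 80 | 8 | 9 | X1 | 80
After GROUP BY (3 rows):
depts.id | sum_yr
6 | 1
4 | 7
80 | 8
After ORDER BY (3 rows):
depts.id | sum_yr
6 | 1
4 | 7
80 | 8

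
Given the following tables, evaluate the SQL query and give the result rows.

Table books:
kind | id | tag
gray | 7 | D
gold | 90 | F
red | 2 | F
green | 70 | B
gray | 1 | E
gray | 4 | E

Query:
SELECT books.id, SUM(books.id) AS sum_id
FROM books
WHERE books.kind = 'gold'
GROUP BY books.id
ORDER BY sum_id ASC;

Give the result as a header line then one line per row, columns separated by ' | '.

== RESULT ==
books.id | sum_id
90 | 90

Derivation:
After WHERE (1 rows):
books.kind | books.id | books.tag
gold | 90 | F
After GROUP BY (1 rows):
books.id | sum_id
90 | 90
After ORDER BY (1 rows):
books.id | sum_id
90 | 90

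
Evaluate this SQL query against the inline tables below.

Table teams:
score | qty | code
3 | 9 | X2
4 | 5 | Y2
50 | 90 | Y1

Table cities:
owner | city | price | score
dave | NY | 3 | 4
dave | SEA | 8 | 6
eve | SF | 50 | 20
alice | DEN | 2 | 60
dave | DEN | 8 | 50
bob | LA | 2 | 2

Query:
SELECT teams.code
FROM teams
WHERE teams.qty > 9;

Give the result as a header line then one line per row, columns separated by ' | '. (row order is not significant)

== RESULT ==
teams.code
Y1

Derivation:
After WHERE (1 rows):
teams.score | teams.qty | teams.code
50 | 90 | Y1
After SELECT (1 rows):
teams.code
Y1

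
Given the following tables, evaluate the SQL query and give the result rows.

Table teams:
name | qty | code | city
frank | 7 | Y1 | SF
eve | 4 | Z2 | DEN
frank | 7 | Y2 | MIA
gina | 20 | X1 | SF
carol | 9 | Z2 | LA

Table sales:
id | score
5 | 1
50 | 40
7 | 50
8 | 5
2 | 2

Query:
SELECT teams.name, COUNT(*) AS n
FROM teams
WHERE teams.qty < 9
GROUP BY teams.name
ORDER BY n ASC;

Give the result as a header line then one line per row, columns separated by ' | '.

After WHERE (3 rows):
teams.name | teams.qty | teams.code | teams.city
frank | 7 | Y1 | SF
eve | 4 | Z2 | DEN
frank | 7 | Y2 | MIA
After GROUP BY (2 rows):
teams.name | n
frank | 2
eve | 1
After ORDER BY (2 rows):
teams.name | n
eve | 1
frank | 2

== RESULT ==
teams.name | n
eve | 1
frank | 2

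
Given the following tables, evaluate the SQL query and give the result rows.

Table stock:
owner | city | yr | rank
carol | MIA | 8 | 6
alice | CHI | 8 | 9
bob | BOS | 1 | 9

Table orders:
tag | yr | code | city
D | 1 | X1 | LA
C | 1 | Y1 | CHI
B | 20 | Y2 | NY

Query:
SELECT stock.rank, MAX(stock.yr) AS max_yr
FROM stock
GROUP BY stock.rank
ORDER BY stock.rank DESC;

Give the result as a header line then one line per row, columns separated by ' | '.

After GROUP BY (2 rows):
stock.rank | max_yr
6 | 8
9 | 8
After ORDER BY (2 rows):
stock.rank | max_yr
9 | 8
6 | 8

== RESULT ==
stock.rank | max_yr
9 | 8
6 | 8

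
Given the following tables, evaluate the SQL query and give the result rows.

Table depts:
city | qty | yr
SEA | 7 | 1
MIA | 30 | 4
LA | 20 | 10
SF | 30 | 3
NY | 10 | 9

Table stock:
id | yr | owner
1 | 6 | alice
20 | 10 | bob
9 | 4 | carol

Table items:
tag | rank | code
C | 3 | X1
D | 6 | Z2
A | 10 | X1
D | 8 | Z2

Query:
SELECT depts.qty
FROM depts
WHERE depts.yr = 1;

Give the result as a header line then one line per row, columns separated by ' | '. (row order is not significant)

After WHERE (1 rows):
depts.city | depts.qty | depts.yr
SEA | 7 | 1
After SELECT (1 rows):
depts.qty
7

== RESULT ==
depts.qty
7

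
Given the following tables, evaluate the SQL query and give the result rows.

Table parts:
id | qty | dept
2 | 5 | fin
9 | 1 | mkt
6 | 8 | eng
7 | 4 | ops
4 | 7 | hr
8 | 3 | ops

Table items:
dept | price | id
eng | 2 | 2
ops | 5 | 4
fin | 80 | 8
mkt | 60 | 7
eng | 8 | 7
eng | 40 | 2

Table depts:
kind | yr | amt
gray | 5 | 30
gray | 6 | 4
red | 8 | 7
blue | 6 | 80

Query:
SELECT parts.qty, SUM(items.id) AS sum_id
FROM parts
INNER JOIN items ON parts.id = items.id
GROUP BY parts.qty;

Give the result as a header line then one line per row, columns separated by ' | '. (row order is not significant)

After JOIN items (6 rows):
parts.id | parts.qty | parts.dept | items.dept | items.price | items.id
2 | 5 | fin | eng | 2 | 2
2 | 5 | fin | eng | 40 | 2
7 | 4 | ops | mkt | 60 | 7
7 | 4 | ops | eng | 8 | 7
4 | 7 | hr | ops | 5 | 4
8 | 3 | ops | fin | 80 | 8
After GROUP BY (4 rows):
parts.qty | sum_id
5 | 4
4 | 14
7 | 4
3 | 8

== RESULT ==
parts.qty | sum_id
5 | 4
4 | 14
7 | 4
3 | 8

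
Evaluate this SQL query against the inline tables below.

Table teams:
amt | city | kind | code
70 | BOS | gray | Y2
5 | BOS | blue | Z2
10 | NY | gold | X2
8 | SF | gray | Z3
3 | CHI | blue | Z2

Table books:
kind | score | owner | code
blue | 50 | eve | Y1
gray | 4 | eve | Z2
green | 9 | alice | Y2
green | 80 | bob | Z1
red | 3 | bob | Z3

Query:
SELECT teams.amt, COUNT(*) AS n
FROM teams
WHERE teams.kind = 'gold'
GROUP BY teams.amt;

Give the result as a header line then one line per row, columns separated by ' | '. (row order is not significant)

After WHERE (1 rows):
teams.amt | teams.city | teams.kind | teams.code
10 | NY | gold | X2
After GROUP BY (1 rows):
teams.amt | n
10 | 1

== RESULT ==
teams.amt | n
10 | 1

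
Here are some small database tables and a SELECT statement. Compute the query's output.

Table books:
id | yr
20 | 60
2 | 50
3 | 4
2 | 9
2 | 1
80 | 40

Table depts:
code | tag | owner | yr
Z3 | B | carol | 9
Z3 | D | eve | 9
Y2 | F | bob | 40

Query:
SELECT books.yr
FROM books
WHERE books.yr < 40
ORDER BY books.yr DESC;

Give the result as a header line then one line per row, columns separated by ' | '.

After WHERE (3 rows):
books.id | books.yr
3 | 4
2 | 9
2 | 1
After SELECT (3 rows):
books.yr
4
9
1
After ORDER BY (3 rows):
books.yr
9
4
1

== RESULT ==
books.yr
9
4
1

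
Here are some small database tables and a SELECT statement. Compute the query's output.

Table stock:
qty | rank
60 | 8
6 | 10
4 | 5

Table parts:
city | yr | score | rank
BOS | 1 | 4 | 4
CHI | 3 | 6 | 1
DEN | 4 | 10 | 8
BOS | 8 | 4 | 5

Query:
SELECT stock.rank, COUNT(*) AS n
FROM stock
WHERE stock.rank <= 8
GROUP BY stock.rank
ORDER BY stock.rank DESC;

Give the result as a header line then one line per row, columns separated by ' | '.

== RESULT ==
stock.rank | n
8 | 1
5 | 1

Derivation:
After WHERE (2 rows):
stock.qty | stock.rank
60 | 8
4 | 5
After GROUP BY (2 rows):
stock.rank | n
8 | 1
5 | 1
After ORDER BY (2 rows):
stock.rank | n
8 | 1
5 | 1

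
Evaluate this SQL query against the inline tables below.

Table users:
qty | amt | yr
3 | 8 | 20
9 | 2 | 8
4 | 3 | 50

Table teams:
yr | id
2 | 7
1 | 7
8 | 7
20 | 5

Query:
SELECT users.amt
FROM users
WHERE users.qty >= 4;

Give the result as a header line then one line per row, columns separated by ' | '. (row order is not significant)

After WHERE (2 rows):
users.qty | users.amt | users.yr
9 | 2 | 8
4 | 3 | 50
After SELECT (2 rows):
users.amt
2
3

== RESULT ==
users.amt
2
3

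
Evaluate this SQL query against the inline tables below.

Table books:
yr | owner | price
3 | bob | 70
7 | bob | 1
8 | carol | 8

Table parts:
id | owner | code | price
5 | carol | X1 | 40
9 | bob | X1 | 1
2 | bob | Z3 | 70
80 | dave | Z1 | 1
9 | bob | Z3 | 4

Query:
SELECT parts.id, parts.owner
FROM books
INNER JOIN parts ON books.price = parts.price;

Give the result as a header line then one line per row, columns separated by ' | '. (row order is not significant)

After JOIN parts (3 rows):
books.yr | books.owner | books.price | parts.id | parts.owner | parts.code | parts.price
3 | bob | 70 | 2 | bob | Z3 | 70
7 | bob | 1 | 9 | bob | X1 | 1
7 | bob | 1 | 80 | dave | Z1 | 1
After SELECT (3 rows):
parts.id | parts.owner
2 | bob
9 | bob
80 | dave

== RESULT ==
parts.id | parts.owner
2 | bob
9 | bob
80 | dave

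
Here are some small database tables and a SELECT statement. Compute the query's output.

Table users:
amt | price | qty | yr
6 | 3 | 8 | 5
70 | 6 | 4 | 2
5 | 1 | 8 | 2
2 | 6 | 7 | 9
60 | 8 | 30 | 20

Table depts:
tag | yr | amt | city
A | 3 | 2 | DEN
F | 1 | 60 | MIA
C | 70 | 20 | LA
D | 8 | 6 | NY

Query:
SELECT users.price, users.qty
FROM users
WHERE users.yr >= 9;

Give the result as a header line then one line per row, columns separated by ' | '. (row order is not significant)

After WHERE (2 rows):
users.amt | users.price | users.qty | users.yr
2 | 6 | 7 | 9
60 | 8 | 30 | 20
After SELECT (2 rows):
users.price | users.qty
6 | 7
8 | 30

== RESULT ==
users.price | users.qty
6 | 7
8 | 30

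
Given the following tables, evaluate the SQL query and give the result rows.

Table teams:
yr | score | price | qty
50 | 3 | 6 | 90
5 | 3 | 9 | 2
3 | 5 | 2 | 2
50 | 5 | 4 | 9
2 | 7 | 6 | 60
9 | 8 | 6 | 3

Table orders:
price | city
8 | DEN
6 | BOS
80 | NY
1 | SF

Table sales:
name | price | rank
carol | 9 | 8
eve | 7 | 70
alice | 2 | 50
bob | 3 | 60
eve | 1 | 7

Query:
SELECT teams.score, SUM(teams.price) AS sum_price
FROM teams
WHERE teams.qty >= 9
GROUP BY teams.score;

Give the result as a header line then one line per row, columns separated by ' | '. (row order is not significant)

== RESULT ==
teams.score | sum_price
3 | 6
5 | 4
7 | 6

Derivation:
After WHERE (3 rows):
teams.yr | teams.score | teams.price | teams.qty
50 | 3 | 6 | 90
50 | 5 | 4 | 9
2 | 7 | 6 | 60
After GROUP BY (3 rows):
teams.score | sum_price
3 | 6
5 | 4
7 | 6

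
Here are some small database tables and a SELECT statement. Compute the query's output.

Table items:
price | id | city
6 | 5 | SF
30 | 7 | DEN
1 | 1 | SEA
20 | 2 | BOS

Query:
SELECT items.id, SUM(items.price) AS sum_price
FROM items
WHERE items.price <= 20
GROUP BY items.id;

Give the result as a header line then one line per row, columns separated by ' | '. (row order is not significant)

== RESULT ==
items.id | sum_price
5 | 6
1 | 1
2 | 20

Derivation:
After WHERE (3 rows):
items.price | items.id | items.city
6 | 5 | SF
1 | 1 | SEA
20 | 2 | BOS
After GROUP BY (3 rows):
items.id | sum_price
5 | 6
1 | 1
2 | 20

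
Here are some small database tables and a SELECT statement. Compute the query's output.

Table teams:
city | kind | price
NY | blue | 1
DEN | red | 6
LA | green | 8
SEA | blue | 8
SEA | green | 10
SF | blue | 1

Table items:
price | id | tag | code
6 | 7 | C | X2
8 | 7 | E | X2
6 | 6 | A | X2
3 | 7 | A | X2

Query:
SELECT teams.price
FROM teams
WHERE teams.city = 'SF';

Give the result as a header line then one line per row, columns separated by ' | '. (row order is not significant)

After WHERE (1 rows):
teams.city | teams.kind | teams.price
SF | blue | 1
After SELECT (1 rows):
teams.price
1

== RESULT ==
teams.price
1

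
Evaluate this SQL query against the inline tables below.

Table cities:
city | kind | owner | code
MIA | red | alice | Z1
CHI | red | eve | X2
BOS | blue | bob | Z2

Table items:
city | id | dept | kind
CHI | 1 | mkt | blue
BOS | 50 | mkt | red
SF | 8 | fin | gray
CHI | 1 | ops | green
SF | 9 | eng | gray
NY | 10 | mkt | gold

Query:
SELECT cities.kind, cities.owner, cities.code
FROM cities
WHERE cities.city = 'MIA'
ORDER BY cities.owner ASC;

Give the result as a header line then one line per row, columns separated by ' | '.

After WHERE (1 rows):
cities.city | cities.kind | cities.owner | cities.code
MIA | red | alice | Z1
After SELECT (1 rows):
cities.kind | cities.owner | cities.code
red | alice | Z1
After ORDER BY (1 rows):
cities.kind | cities.owner | cities.code
red | alice | Z1

== RESULT ==
cities.kind | cities.owner | cities.code
red | alice | Z1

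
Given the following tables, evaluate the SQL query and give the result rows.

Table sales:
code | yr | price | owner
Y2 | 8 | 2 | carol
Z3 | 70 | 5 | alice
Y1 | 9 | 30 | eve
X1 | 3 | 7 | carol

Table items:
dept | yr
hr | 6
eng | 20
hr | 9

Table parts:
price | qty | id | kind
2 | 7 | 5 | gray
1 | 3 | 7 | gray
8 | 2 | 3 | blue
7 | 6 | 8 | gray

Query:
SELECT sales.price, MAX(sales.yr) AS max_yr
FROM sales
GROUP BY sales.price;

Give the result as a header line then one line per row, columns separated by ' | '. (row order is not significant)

== RESULT ==
sales.price | max_yr
2 | 8
5 | 70
30 | 9
7 | 3

Derivation:
After GROUP BY (4 rows):
sales.price | max_yr
2 | 8
5 | 70
30 | 9
7 | 3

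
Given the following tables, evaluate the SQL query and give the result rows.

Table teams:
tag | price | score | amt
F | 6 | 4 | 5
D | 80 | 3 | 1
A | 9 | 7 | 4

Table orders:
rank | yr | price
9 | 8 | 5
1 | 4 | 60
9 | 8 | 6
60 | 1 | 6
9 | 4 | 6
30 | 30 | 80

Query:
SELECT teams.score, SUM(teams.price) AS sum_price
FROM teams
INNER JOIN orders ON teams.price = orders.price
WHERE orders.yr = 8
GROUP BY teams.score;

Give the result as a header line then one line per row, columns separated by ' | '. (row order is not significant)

After JOIN orders (4 rows):
teams.tag | teams.price | teams.score | teams.amt | orders.rank | orders.yr | orders.price
F | 6 | 4 | 5 | 9 | 8 | 6
F | 6 | 4 | 5 | 60 | 1 | 6
F | 6 | 4 | 5 | 9 | 4 | 6
D | 80 | 3 | 1 | 30 | 30 | 80
After WHERE (1 rows):
teams.tag | teams.price | teams.score | teams.amt | orders.rank | orders.yr | orders.price
F | 6 | 4 | 5 | 9 | 8 | 6
After GROUP BY (1 rows):
teams.score | sum_price
4 | 6

== RESULT ==
teams.score | sum_price
4 | 6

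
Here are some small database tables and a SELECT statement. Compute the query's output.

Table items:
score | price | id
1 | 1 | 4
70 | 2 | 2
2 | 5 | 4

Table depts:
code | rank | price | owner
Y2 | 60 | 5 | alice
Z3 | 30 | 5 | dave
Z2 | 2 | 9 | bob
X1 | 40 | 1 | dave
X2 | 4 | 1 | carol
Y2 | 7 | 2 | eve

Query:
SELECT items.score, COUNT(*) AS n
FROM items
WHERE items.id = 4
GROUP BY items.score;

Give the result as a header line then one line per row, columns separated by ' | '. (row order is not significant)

After WHERE (2 rows):
items.score | items.price | items.id
1 | 1 | 4
2 | 5 | 4
After GROUP BY (2 rows):
items.score | n
1 | 1
2 | 1

== RESULT ==
items.score | n
1 | 1
2 | 1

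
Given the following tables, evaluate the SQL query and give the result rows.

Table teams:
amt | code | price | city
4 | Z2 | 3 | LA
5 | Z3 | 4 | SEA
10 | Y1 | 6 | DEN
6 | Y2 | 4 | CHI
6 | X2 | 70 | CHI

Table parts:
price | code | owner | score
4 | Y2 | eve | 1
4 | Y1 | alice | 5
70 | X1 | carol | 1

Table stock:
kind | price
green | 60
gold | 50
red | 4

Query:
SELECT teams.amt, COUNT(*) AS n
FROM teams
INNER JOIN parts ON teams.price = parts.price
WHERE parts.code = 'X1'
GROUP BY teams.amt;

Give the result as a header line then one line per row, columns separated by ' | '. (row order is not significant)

== RESULT ==
teams.amt | n
6 | 1

Derivation:
After JOIN parts (5 rows):
teams.amt | teams.code | teams.price | teams.city | parts.price | parts.code | parts.owner | parts.score
5 | Z3 | 4 | SEA | 4 | Y2 | eve | 1
5 | Z3 | 4 | SEA | 4 | Y1 | alice | 5
6 | Y2 | 4 | CHI | 4 | Y2 | eve | 1
6 | Y2 | 4 | CHI | 4 | Y1 | alice | 5
6 | X2 | 70 | CHI | 70 | X1 | carol | 1
After WHERE (1 rows):
teams.amt | teams.code | teams.price | teams.city | parts.price | parts.code | parts.owner | parts.score
6 | X2 | 70 | CHI | 70 | X1 | carol | 1
After GROUP BY (1 rows):
teams.amt | n
6 | 1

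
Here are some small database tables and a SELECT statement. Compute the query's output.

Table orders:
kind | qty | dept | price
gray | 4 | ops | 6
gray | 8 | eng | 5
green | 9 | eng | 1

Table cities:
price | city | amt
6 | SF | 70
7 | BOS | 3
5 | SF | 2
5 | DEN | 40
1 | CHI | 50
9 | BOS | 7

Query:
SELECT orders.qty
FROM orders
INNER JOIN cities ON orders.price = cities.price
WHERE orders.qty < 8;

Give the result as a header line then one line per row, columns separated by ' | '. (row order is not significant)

== RESULT ==
orders.qty
4

Derivation:
After JOIN cities (4 rows):
orders.kind | orders.qty | orders.dept | orders.price | cities.price | cities.city | cities.amt
gray | 4 | ops | 6 | 6 | SF | 70
gray | 8 | eng | 5 | 5 | SF | 2
gray | 8 | eng | 5 | 5 | DEN | 40
green | 9 | eng | 1 | 1 | CHI | 50
After WHERE (1 rows):
orders.kind | orders.qty | orders.dept | orders.price | cities.price | cities.city | cities.amt
gray | 4 | ops | 6 | 6 | SF | 70
After SELECT (1 rows):
orders.qty
4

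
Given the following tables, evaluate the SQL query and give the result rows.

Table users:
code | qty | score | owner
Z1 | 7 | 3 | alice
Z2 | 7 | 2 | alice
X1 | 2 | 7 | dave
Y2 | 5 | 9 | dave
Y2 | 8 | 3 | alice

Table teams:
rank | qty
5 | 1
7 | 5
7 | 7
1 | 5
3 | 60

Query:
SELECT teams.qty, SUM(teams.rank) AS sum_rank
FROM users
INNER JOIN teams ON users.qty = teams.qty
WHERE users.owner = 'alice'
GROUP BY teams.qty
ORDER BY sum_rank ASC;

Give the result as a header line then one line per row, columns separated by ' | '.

After JOIN teams (4 rows):
users.code | users.qty | users.score | users.owner | teams.rank | teams.qty
Z1 | 7 | 3 | alice | 7 | 7
Z2 | 7 | 2 | alice | 7 | 7
Y2 | 5 | 9 | dave | 7 | 5
Y2 | 5 | 9 | dave | 1 | 5
After WHERE (2 rows):
users.code | users.qty | users.score | users.owner | teams.rank | teams.qty
Z1 | 7 | 3 | alice | 7 | 7
Z2 | 7 | 2 | alice | 7 | 7
After GROUP BY (1 rows):
teams.qty | sum_rank
7 | 14
After ORDER BY (1 rows):
teams.qty | sum_rank
7 | 14

== RESULT ==
teams.qty | sum_rank
7 | 14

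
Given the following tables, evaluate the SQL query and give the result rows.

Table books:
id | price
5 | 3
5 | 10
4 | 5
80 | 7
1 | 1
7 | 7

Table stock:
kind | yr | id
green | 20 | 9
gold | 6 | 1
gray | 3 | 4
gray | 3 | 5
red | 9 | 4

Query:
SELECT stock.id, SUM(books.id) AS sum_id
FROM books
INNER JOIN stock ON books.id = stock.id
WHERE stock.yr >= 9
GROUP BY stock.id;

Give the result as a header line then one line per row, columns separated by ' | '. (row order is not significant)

After JOIN stock (5 rows):
books.id | books.price | stock.kind | stock.yr | stock.id
5 | 3 | gray | 3 | 5
5 | 10 | gray | 3 | 5
4 | 5 | gray | 3 | 4
4 | 5 | red | 9 | 4
1 | 1 | gold | 6 | 1
After WHERE (1 rows):
books.id | books.price | stock.kind | stock.yr | stock.id
4 | 5 | red | 9 | 4
After GROUP BY (1 rows):
stock.id | sum_id
4 | 4

== RESULT ==
stock.id | sum_id
4 | 4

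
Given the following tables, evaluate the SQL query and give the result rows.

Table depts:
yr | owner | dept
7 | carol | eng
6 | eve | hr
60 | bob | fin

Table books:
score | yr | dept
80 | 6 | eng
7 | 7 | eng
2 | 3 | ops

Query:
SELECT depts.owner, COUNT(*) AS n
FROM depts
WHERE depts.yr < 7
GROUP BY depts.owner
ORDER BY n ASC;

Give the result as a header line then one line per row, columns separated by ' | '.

== RESULT ==
depts.owner | n
eve | 1

Derivation:
After WHERE (1 rows):
depts.yr | depts.owner | depts.dept
6 | eve | hr
After GROUP BY (1 rows):
depts.owner | n
eve | 1
After ORDER BY (1 rows):
depts.owner | n
eve | 1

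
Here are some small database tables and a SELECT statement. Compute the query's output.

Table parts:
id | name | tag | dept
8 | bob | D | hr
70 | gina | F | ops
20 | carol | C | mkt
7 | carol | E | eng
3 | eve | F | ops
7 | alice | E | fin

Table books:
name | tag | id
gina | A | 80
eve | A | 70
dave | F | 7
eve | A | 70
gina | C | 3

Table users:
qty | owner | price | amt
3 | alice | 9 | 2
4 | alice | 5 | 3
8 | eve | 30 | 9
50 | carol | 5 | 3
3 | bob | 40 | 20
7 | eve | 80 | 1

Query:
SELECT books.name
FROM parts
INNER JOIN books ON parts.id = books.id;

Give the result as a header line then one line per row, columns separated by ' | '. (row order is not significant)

== RESULT ==
books.name
eve
eve
dave
gina
dave

Derivation:
After JOIN books (5 rows):
parts.id | parts.name | parts.tag | parts.dept | books.name | books.tag | books.id
70 | gina | F | ops | eve | A | 70
70 | gina | F | ops | eve | A | 70
7 | carol | E | eng | dave | F | 7
3 | eve | F | ops | gina | C | 3
7 | alice | E | fin | dave | F | 7
After SELECT (5 rows):
books.name
eve
eve
dave
gina
dave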